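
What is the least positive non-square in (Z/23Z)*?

5

(2/23) = +1, so 2 is a residue.
(3/23) = +1, so 3 is a residue.
(4/23) = +1, so 4 is a residue.
(5/23) = −1, so 5 is the smallest positive non-residue mod 23.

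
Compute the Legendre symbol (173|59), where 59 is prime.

-1

First reduce: 173 ≡ 55 (mod 59).
Reciprocity: 55 ≡ 3 and 59 ≡ 3 (mod 4), so (55/59) = −(59/55).
Reduce top mod 55: now compute (4/55).
Pull out 2^2: since 55 ≡ 7 (mod 8), (2/55) = +1, so (2/55)^2 = +1.
Reached (1/55) = 1. Collecting the sign flips along the way, the symbol is -1.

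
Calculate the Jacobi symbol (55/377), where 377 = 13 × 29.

Reciprocity: 55 ≡ 3 and 377 ≡ 1 (mod 4), so (55/377) = +(377/55).
Reduce top mod 55: now compute (47/55).
Reciprocity: 47 ≡ 3 and 55 ≡ 3 (mod 4), so (47/55) = −(55/47).
Reduce top mod 47: now compute (8/47).
Pull out 2^3: since 47 ≡ 7 (mod 8), (2/47) = +1, so (2/47)^3 = +1.
Reached (1/47) = 1. Collecting the sign flips along the way, the symbol is -1.

-1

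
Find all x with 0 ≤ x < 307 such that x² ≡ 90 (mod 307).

107, 200

Since 307 ≡ 3 (mod 4), a square root of 90 is 90^((307+1)/4) = 90^77 mod 307.
Repeated squaring: 90^2≡118, 90^4≡109, 90^8≡215, 90^16≡175, 90^32≡232, 90^64≡99 (mod 307).
90^77 = 90^(64+8+4+1) ≡ 107 (mod 307).
Check: 107² = 11449 ≡ 90 (mod 307). The two roots are 107 and 200.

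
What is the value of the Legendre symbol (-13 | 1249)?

First reduce: -13 ≡ 1236 (mod 1249).
Pull out 2^2: since 1249 ≡ 1 (mod 8), (2/1249) = +1, so (2/1249)^2 = +1.
Reciprocity: 309 ≡ 1 and 1249 ≡ 1 (mod 4), so (309/1249) = +(1249/309).
Reduce top mod 309: now compute (13/309).
Reciprocity: 13 ≡ 1 and 309 ≡ 1 (mod 4), so (13/309) = +(309/13).
Reduce top mod 13: now compute (10/13).
Pull out 2: since 13 ≡ 5 (mod 8), (2/13) = -1.
Reciprocity: 5 ≡ 1 and 13 ≡ 1 (mod 4), so (5/13) = +(13/5).
Reduce top mod 5: now compute (3/5).
Reciprocity: 3 ≡ 3 and 5 ≡ 1 (mod 4), so (3/5) = +(5/3).
Reduce top mod 3: now compute (2/3).
Pull out 2: since 3 ≡ 3 (mod 8), (2/3) = -1.
Reached (1/3) = 1. Collecting the sign flips along the way, the symbol is +1.

1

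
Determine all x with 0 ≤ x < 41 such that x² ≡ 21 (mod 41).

41 ≡ 1 (mod 4), so we find a root by search.
Trying successive values, 12² = 144 ≡ 21 (mod 41). The other root is 41 − 12 = 29.

12, 29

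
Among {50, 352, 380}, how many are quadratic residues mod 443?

(50/443) = -1 → non-residue.
(352/443) = +1 → QR.
(380/443) = +1 → QR.
Total quadratic residues among the 3: 2.

2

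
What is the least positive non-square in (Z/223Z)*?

3

(2/223) = +1, so 2 is a residue.
(3/223) = −1, so 3 is the smallest positive non-residue mod 223.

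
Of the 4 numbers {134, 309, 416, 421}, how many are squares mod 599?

4

(134/599) = +1 → QR.
(309/599) = +1 → QR.
(416/599) = +1 → QR.
(421/599) = +1 → QR.
Total quadratic residues among the 4: 4.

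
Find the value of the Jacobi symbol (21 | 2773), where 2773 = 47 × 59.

Reciprocity: 21 ≡ 1 and 2773 ≡ 1 (mod 4), so (21/2773) = +(2773/21).
Reduce top mod 21: now compute (1/21).
Reached (1/21) = 1. Collecting the sign flips along the way, the symbol is +1.

1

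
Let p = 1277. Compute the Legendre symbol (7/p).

-1

Reciprocity: 7 ≡ 3 and 1277 ≡ 1 (mod 4), so (7/1277) = +(1277/7).
Reduce top mod 7: now compute (3/7).
Reciprocity: 3 ≡ 3 and 7 ≡ 3 (mod 4), so (3/7) = −(7/3).
Reduce top mod 3: now compute (1/3).
Reached (1/3) = 1. Collecting the sign flips along the way, the symbol is -1.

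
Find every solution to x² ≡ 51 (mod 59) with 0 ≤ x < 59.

Since 59 ≡ 3 (mod 4), a square root of 51 is 51^((59+1)/4) = 51^15 mod 59.
Repeated squaring: 51^2≡5, 51^4≡25, 51^8≡35 (mod 59).
51^15 = 51^(8+4+2+1) ≡ 46 (mod 59).
Check: 46² = 2116 ≡ 51 (mod 59). The two roots are 13 and 46.

13, 46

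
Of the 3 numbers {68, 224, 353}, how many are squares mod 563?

1

(68/563) = +1 → QR.
(224/563) = -1 → non-residue.
(353/563) = -1 → non-residue.
Total quadratic residues among the 3: 1.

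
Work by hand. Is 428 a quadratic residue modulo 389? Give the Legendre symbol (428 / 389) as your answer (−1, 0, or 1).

-1

Euler's criterion: (428/389) ≡ 39^194 (mod 389).
39^2 ≡ 354 (mod 389)
39^4 ≡ 58 (mod 389)
39^8 ≡ 252 (mod 389)
39^16 ≡ 97 (mod 389)
39^32 ≡ 73 (mod 389)
39^64 ≡ 272 (mod 389)
39^128 ≡ 74 (mod 389)
39^194 = 39^(128+64+2) ≡ 388 (mod 389).
Result is 388 ≡ −1, so (428/389) = −1.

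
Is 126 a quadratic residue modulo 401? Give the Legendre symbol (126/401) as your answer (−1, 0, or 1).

Euler's criterion: (126/401) ≡ 126^200 (mod 401).
126^2 ≡ 237 (mod 401)
126^4 ≡ 29 (mod 401)
126^8 ≡ 39 (mod 401)
126^16 ≡ 318 (mod 401)
126^32 ≡ 72 (mod 401)
126^64 ≡ 372 (mod 401)
126^128 ≡ 39 (mod 401)
126^200 = 126^(128+64+8) ≡ 1 (mod 401).
Result is 1, so (126/401) = 1.

1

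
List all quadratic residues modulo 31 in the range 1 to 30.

1,2,4,5,7,8,9,10,14,16,18,19,20,25,28

Square k = 1,…,15 (k and 31−k give the same square):
1²=1, 2²=4, 3²=9, 4²=16, 5²=25, 6²≡5, 7²≡18, 8²≡2, 9²≡19, 10²≡7, 11²≡28, 12²≡20, 13²≡14, 14²≡10, 15²≡8 (mod 31).
So the quadratic residues mod 31 are {1, 2, 4, 5, 7, 8, 9, 10, 14, 16, 18, 19, 20, 25, 28}.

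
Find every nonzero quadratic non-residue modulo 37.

Square k = 1,…,18 (k and 37−k give the same square):
1²=1, 2²=4, 3²=9, 4²=16, 5²=25, 6²=36, 7²≡12, 8²≡27, 9²≡7, 10²≡26, 11²≡10, 12²≡33, 13²≡21, 14²≡11, 15²≡3, 16²≡34, 17²≡30, 18²≡28 (mod 37).
The residues are {1, 3, 4, 7, 9, 10, 11, 12, 16, 21, 25, 26, 27, 28, 30, 33, 34, 36}; the non-residues are the remaining 18 nonzero classes.

2,5,6,8,13,14,15,17,18,19,20,22,23,24,29,31,32,35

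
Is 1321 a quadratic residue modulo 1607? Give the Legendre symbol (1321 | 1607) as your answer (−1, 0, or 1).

-1

Reciprocity: 1321 ≡ 1 and 1607 ≡ 3 (mod 4), so (1321/1607) = +(1607/1321).
Reduce top mod 1321: now compute (286/1321).
Pull out 2: since 1321 ≡ 1 (mod 8), (2/1321) = +1.
Reciprocity: 143 ≡ 3 and 1321 ≡ 1 (mod 4), so (143/1321) = +(1321/143).
Reduce top mod 143: now compute (34/143).
Pull out 2: since 143 ≡ 7 (mod 8), (2/143) = +1.
Reciprocity: 17 ≡ 1 and 143 ≡ 3 (mod 4), so (17/143) = +(143/17).
Reduce top mod 17: now compute (7/17).
Reciprocity: 7 ≡ 3 and 17 ≡ 1 (mod 4), so (7/17) = +(17/7).
Reduce top mod 7: now compute (3/7).
Reciprocity: 3 ≡ 3 and 7 ≡ 3 (mod 4), so (3/7) = −(7/3).
Reduce top mod 3: now compute (1/3).
Reached (1/3) = 1. Collecting the sign flips along the way, the symbol is -1.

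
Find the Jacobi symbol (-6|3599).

-1

First reduce: -6 ≡ 3593 (mod 3599).
Reciprocity: 3593 ≡ 1 and 3599 ≡ 3 (mod 4), so (3593/3599) = +(3599/3593).
Reduce top mod 3593: now compute (6/3593).
Pull out 2: since 3593 ≡ 1 (mod 8), (2/3593) = +1.
Reciprocity: 3 ≡ 3 and 3593 ≡ 1 (mod 4), so (3/3593) = +(3593/3).
Reduce top mod 3: now compute (2/3).
Pull out 2: since 3 ≡ 3 (mod 8), (2/3) = -1.
Reached (1/3) = 1. Collecting the sign flips along the way, the symbol is -1.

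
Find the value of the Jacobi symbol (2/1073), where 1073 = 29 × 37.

Pull out 2: since 1073 ≡ 1 (mod 8), (2/1073) = +1.
Reached (1/1073) = 1. Collecting the sign flips along the way, the symbol is +1.

1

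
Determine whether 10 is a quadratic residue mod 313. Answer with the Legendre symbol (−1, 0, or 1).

Pull out 2: since 313 ≡ 1 (mod 8), (2/313) = +1.
Reciprocity: 5 ≡ 1 and 313 ≡ 1 (mod 4), so (5/313) = +(313/5).
Reduce top mod 5: now compute (3/5).
Reciprocity: 3 ≡ 3 and 5 ≡ 1 (mod 4), so (3/5) = +(5/3).
Reduce top mod 3: now compute (2/3).
Pull out 2: since 3 ≡ 3 (mod 8), (2/3) = -1.
Reached (1/3) = 1. Collecting the sign flips along the way, the symbol is -1.

-1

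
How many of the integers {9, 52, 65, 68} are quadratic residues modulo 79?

(9/79) = +1 → QR.
(52/79) = +1 → QR.
(65/79) = +1 → QR.
(68/79) = -1 → non-residue.
Total quadratic residues among the 4: 3.

3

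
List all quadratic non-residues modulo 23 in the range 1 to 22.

5,7,10,11,14,15,17,19,20,21,22

Square k = 1,…,11 (k and 23−k give the same square):
1²=1, 2²=4, 3²=9, 4²=16, 5²≡2, 6²≡13, 7²≡3, 8²≡18, 9²≡12, 10²≡8, 11²≡6 (mod 23).
The residues are {1, 2, 3, 4, 6, 8, 9, 12, 13, 16, 18}; the non-residues are the remaining 11 nonzero classes.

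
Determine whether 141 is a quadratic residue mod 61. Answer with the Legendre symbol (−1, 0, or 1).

First reduce: 141 ≡ 19 (mod 61).
Reciprocity: 19 ≡ 3 and 61 ≡ 1 (mod 4), so (19/61) = +(61/19).
Reduce top mod 19: now compute (4/19).
Pull out 2^2: since 19 ≡ 3 (mod 8), (2/19) = -1, so (2/19)^2 = +1.
Reached (1/19) = 1. Collecting the sign flips along the way, the symbol is +1.

1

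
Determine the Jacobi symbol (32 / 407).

1

Pull out 2^5: since 407 ≡ 7 (mod 8), (2/407) = +1, so (2/407)^5 = +1.
Reached (1/407) = 1. Collecting the sign flips along the way, the symbol is +1.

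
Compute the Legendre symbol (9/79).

Reciprocity: 9 ≡ 1 and 79 ≡ 3 (mod 4), so (9/79) = +(79/9).
Reduce top mod 9: now compute (7/9).
Reciprocity: 7 ≡ 3 and 9 ≡ 1 (mod 4), so (7/9) = +(9/7).
Reduce top mod 7: now compute (2/7).
Pull out 2: since 7 ≡ 7 (mod 8), (2/7) = +1.
Reached (1/7) = 1. Collecting the sign flips along the way, the symbol is +1.

1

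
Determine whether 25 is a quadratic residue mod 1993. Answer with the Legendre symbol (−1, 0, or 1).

1

Reciprocity: 25 ≡ 1 and 1993 ≡ 1 (mod 4), so (25/1993) = +(1993/25).
Reduce top mod 25: now compute (18/25).
Pull out 2: since 25 ≡ 1 (mod 8), (2/25) = +1.
Reciprocity: 9 ≡ 1 and 25 ≡ 1 (mod 4), so (9/25) = +(25/9).
Reduce top mod 9: now compute (7/9).
Reciprocity: 7 ≡ 3 and 9 ≡ 1 (mod 4), so (7/9) = +(9/7).
Reduce top mod 7: now compute (2/7).
Pull out 2: since 7 ≡ 7 (mod 8), (2/7) = +1.
Reached (1/7) = 1. Collecting the sign flips along the way, the symbol is +1.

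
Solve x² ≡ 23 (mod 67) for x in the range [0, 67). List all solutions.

31, 36

Since 67 ≡ 3 (mod 4), a square root of 23 is 23^((67+1)/4) = 23^17 mod 67.
Repeated squaring: 23^2≡60, 23^4≡49, 23^8≡56, 23^16≡54 (mod 67).
23^17 = 23^(16+1) ≡ 36 (mod 67).
Check: 36² = 1296 ≡ 23 (mod 67). The two roots are 31 and 36.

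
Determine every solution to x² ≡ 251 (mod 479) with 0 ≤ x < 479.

71, 408

Since 479 ≡ 3 (mod 4), a square root of 251 is 251^((479+1)/4) = 251^120 mod 479.
Repeated squaring: 251^2≡252, 251^4≡276, 251^8≡15, 251^16≡225, 251^32≡330, 251^64≡167 (mod 479).
251^120 = 251^(64+32+16+8) ≡ 71 (mod 479).
Check: 71² = 5041 ≡ 251 (mod 479). The two roots are 71 and 408.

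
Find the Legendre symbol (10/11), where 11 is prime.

Euler's criterion: (10/11) ≡ 10^5 (mod 11).
10^2 ≡ 1 (mod 11)
10^4 ≡ 1 (mod 11)
10^5 = 10^(4+1) ≡ 10 (mod 11).
Result is 10 ≡ −1, so (10/11) = −1.

-1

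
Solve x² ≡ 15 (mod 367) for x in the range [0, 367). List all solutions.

Since 367 ≡ 3 (mod 4), a square root of 15 is 15^((367+1)/4) = 15^92 mod 367.
Repeated squaring: 15^2≡225, 15^4≡346, 15^8≡74, 15^16≡338, 15^32≡107, 15^64≡72 (mod 367).
15^92 = 15^(64+16+8+4) ≡ 105 (mod 367).
Check: 105² = 11025 ≡ 15 (mod 367). The two roots are 105 and 262.

105, 262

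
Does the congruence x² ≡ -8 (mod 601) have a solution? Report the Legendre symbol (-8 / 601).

First reduce: -8 ≡ 593 (mod 601).
Reciprocity: 593 ≡ 1 and 601 ≡ 1 (mod 4), so (593/601) = +(601/593).
Reduce top mod 593: now compute (8/593).
Pull out 2^3: since 593 ≡ 1 (mod 8), (2/593) = +1, so (2/593)^3 = +1.
Reached (1/593) = 1. Collecting the sign flips along the way, the symbol is +1.

1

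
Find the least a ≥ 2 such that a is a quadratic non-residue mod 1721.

3

(2/1721) = +1, so 2 is a residue.
(3/1721) = −1, so 3 is the smallest positive non-residue mod 1721.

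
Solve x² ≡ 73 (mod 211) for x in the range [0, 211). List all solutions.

101, 110

Since 211 ≡ 3 (mod 4), a square root of 73 is 73^((211+1)/4) = 73^53 mod 211.
Repeated squaring: 73^2≡54, 73^4≡173, 73^8≡178, 73^16≡34, 73^32≡101 (mod 211).
73^53 = 73^(32+16+4+1) ≡ 101 (mod 211).
Check: 101² = 10201 ≡ 73 (mod 211). The two roots are 101 and 110.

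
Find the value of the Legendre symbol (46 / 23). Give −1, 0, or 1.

First reduce: 46 ≡ 0 (mod 23).
Top reduces to 0: gcd > 1, so the symbol is 0.

0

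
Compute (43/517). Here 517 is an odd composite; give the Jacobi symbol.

Reciprocity: 43 ≡ 3 and 517 ≡ 1 (mod 4), so (43/517) = +(517/43).
Reduce top mod 43: now compute (1/43).
Reached (1/43) = 1. Collecting the sign flips along the way, the symbol is +1.

1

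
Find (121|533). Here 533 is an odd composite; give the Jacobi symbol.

1

Reciprocity: 121 ≡ 1 and 533 ≡ 1 (mod 4), so (121/533) = +(533/121).
Reduce top mod 121: now compute (49/121).
Reciprocity: 49 ≡ 1 and 121 ≡ 1 (mod 4), so (49/121) = +(121/49).
Reduce top mod 49: now compute (23/49).
Reciprocity: 23 ≡ 3 and 49 ≡ 1 (mod 4), so (23/49) = +(49/23).
Reduce top mod 23: now compute (3/23).
Reciprocity: 3 ≡ 3 and 23 ≡ 3 (mod 4), so (3/23) = −(23/3).
Reduce top mod 3: now compute (2/3).
Pull out 2: since 3 ≡ 3 (mod 8), (2/3) = -1.
Reached (1/3) = 1. Collecting the sign flips along the way, the symbol is +1.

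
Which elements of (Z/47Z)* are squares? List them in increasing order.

1 2 3 4 6 7 8 9 12 14 16 17 18 21 24 25 27 28 32 34 36 37 42

Square k = 1,…,23 (k and 47−k give the same square):
1²=1, 2²=4, 3²=9, 4²=16, 5²=25, 6²=36, 7²≡2, 8²≡17, 9²≡34, 10²≡6, 11²≡27, 12²≡3, 13²≡28, 14²≡8, 15²≡37, 16²≡21, 17²≡7, 18²≡42, 19²≡32, 20²≡24, 21²≡18, 22²≡14, 23²≡12 (mod 47).
So the quadratic residues mod 47 are {1, 2, 3, 4, 6, 7, 8, 9, 12, 14, 16, 17, 18, 21, 24, 25, 27, 28, 32, 34, 36, 37, 42}.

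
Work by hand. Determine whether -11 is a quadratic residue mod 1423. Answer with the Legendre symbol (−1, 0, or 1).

First reduce: -11 ≡ 1412 (mod 1423).
Pull out 2^2: since 1423 ≡ 7 (mod 8), (2/1423) = +1, so (2/1423)^2 = +1.
Reciprocity: 353 ≡ 1 and 1423 ≡ 3 (mod 4), so (353/1423) = +(1423/353).
Reduce top mod 353: now compute (11/353).
Reciprocity: 11 ≡ 3 and 353 ≡ 1 (mod 4), so (11/353) = +(353/11).
Reduce top mod 11: now compute (1/11).
Reached (1/11) = 1. Collecting the sign flips along the way, the symbol is +1.

1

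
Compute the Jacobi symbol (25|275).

0

Reciprocity: 25 ≡ 1 and 275 ≡ 3 (mod 4), so (25/275) = +(275/25).
Reduce top mod 25: now compute (0/25).
Top reduces to 0: gcd > 1, so the symbol is 0.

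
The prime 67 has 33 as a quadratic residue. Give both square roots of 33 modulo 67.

10, 57

Since 67 ≡ 3 (mod 4), a square root of 33 is 33^((67+1)/4) = 33^17 mod 67.
Repeated squaring: 33^2≡17, 33^4≡21, 33^8≡39, 33^16≡47 (mod 67).
33^17 = 33^(16+1) ≡ 10 (mod 67).
Check: 10² = 100 ≡ 33 (mod 67). The two roots are 10 and 57.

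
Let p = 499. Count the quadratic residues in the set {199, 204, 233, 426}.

3

(199/499) = +1 → QR.
(204/499) = +1 → QR.
(233/499) = +1 → QR.
(426/499) = -1 → non-residue.
Total quadratic residues among the 4: 3.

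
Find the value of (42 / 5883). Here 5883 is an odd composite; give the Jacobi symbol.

0

Pull out 2: since 5883 ≡ 3 (mod 8), (2/5883) = -1.
Reciprocity: 21 ≡ 1 and 5883 ≡ 3 (mod 4), so (21/5883) = +(5883/21).
Reduce top mod 21: now compute (3/21).
Reciprocity: 3 ≡ 3 and 21 ≡ 1 (mod 4), so (3/21) = +(21/3).
Reduce top mod 3: now compute (0/3).
Top reduces to 0: gcd > 1, so the symbol is 0.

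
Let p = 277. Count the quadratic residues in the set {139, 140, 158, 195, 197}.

(139/277) = -1 → non-residue.
(140/277) = -1 → non-residue.
(158/277) = -1 → non-residue.
(195/277) = -1 → non-residue.
(197/277) = -1 → non-residue.
Total quadratic residues among the 5: 0.

0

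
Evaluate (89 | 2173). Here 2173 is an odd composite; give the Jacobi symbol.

Reciprocity: 89 ≡ 1 and 2173 ≡ 1 (mod 4), so (89/2173) = +(2173/89).
Reduce top mod 89: now compute (37/89).
Reciprocity: 37 ≡ 1 and 89 ≡ 1 (mod 4), so (37/89) = +(89/37).
Reduce top mod 37: now compute (15/37).
Reciprocity: 15 ≡ 3 and 37 ≡ 1 (mod 4), so (15/37) = +(37/15).
Reduce top mod 15: now compute (7/15).
Reciprocity: 7 ≡ 3 and 15 ≡ 3 (mod 4), so (7/15) = −(15/7).
Reduce top mod 7: now compute (1/7).
Reached (1/7) = 1. Collecting the sign flips along the way, the symbol is -1.

-1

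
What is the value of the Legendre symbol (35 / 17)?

1

First reduce: 35 ≡ 1 (mod 17).
Reached (1/17) = 1. Collecting the sign flips along the way, the symbol is +1.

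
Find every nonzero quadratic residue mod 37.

Square k = 1,…,18 (k and 37−k give the same square):
1²=1, 2²=4, 3²=9, 4²=16, 5²=25, 6²=36, 7²≡12, 8²≡27, 9²≡7, 10²≡26, 11²≡10, 12²≡33, 13²≡21, 14²≡11, 15²≡3, 16²≡34, 17²≡30, 18²≡28 (mod 37).
So the quadratic residues mod 37 are {1, 3, 4, 7, 9, 10, 11, 12, 16, 21, 25, 26, 27, 28, 30, 33, 34, 36}.

1 3 4 7 9 10 11 12 16 21 25 26 27 28 30 33 34 36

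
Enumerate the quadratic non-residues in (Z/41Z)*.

Square k = 1,…,20 (k and 41−k give the same square):
1²=1, 2²=4, 3²=9, 4²=16, 5²=25, 6²=36, 7²≡8, 8²≡23, 9²≡40, 10²≡18, 11²≡39, 12²≡21, 13²≡5, 14²≡32, 15²≡20, 16²≡10, 17²≡2, 18²≡37, 19²≡33, 20²≡31 (mod 41).
The residues are {1, 2, 4, 5, 8, 9, 10, 16, 18, 20, 21, 23, 25, 31, 32, 33, 36, 37, 39, 40}; the non-residues are the remaining 20 nonzero classes.

3, 6, 7, 11, 12, 13, 14, 15, 17, 19, 22, 24, 26, 27, 28, 29, 30, 34, 35, 38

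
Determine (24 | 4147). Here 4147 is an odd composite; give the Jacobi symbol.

Pull out 2^3: since 4147 ≡ 3 (mod 8), (2/4147) = -1, so (2/4147)^3 = -1.
Reciprocity: 3 ≡ 3 and 4147 ≡ 3 (mod 4), so (3/4147) = −(4147/3).
Reduce top mod 3: now compute (1/3).
Reached (1/3) = 1. Collecting the sign flips along the way, the symbol is +1.

1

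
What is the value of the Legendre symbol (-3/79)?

First reduce: -3 ≡ 76 (mod 79).
Pull out 2^2: since 79 ≡ 7 (mod 8), (2/79) = +1, so (2/79)^2 = +1.
Reciprocity: 19 ≡ 3 and 79 ≡ 3 (mod 4), so (19/79) = −(79/19).
Reduce top mod 19: now compute (3/19).
Reciprocity: 3 ≡ 3 and 19 ≡ 3 (mod 4), so (3/19) = −(19/3).
Reduce top mod 3: now compute (1/3).
Reached (1/3) = 1. Collecting the sign flips along the way, the symbol is +1.

1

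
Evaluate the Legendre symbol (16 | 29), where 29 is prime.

1

Pull out 2^4: since 29 ≡ 5 (mod 8), (2/29) = -1, so (2/29)^4 = +1.
Reached (1/29) = 1. Collecting the sign flips along the way, the symbol is +1.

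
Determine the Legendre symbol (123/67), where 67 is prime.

First reduce: 123 ≡ 56 (mod 67).
Pull out 2^3: since 67 ≡ 3 (mod 8), (2/67) = -1, so (2/67)^3 = -1.
Reciprocity: 7 ≡ 3 and 67 ≡ 3 (mod 4), so (7/67) = −(67/7).
Reduce top mod 7: now compute (4/7).
Pull out 2^2: since 7 ≡ 7 (mod 8), (2/7) = +1, so (2/7)^2 = +1.
Reached (1/7) = 1. Collecting the sign flips along the way, the symbol is +1.

1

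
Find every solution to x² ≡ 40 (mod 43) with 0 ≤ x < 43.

Since 43 ≡ 3 (mod 4), a square root of 40 is 40^((43+1)/4) = 40^11 mod 43.
Repeated squaring: 40^2≡9, 40^4≡38, 40^8≡25 (mod 43).
40^11 = 40^(8+2+1) ≡ 13 (mod 43).
Check: 13² = 169 ≡ 40 (mod 43). The two roots are 13 and 30.

13, 30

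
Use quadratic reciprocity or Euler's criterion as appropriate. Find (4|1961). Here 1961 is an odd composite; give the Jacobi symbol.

1

Pull out 2^2: since 1961 ≡ 1 (mod 8), (2/1961) = +1, so (2/1961)^2 = +1.
Reached (1/1961) = 1. Collecting the sign flips along the way, the symbol is +1.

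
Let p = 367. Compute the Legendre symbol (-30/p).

-1

First reduce: -30 ≡ 337 (mod 367).
Reciprocity: 337 ≡ 1 and 367 ≡ 3 (mod 4), so (337/367) = +(367/337).
Reduce top mod 337: now compute (30/337).
Pull out 2: since 337 ≡ 1 (mod 8), (2/337) = +1.
Reciprocity: 15 ≡ 3 and 337 ≡ 1 (mod 4), so (15/337) = +(337/15).
Reduce top mod 15: now compute (7/15).
Reciprocity: 7 ≡ 3 and 15 ≡ 3 (mod 4), so (7/15) = −(15/7).
Reduce top mod 7: now compute (1/7).
Reached (1/7) = 1. Collecting the sign flips along the way, the symbol is -1.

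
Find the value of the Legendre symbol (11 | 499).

Euler's criterion: (11/499) ≡ 11^249 (mod 499).
11^2 ≡ 121 (mod 499)
11^4 ≡ 170 (mod 499)
11^8 ≡ 457 (mod 499)
11^16 ≡ 267 (mod 499)
11^32 ≡ 431 (mod 499)
11^64 ≡ 133 (mod 499)
11^128 ≡ 224 (mod 499)
11^249 = 11^(128+64+32+16+8+1) ≡ 498 (mod 499).
Result is 498 ≡ −1, so (11/499) = −1.

-1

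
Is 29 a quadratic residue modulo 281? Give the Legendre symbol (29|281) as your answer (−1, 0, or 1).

Reciprocity: 29 ≡ 1 and 281 ≡ 1 (mod 4), so (29/281) = +(281/29).
Reduce top mod 29: now compute (20/29).
Pull out 2^2: since 29 ≡ 5 (mod 8), (2/29) = -1, so (2/29)^2 = +1.
Reciprocity: 5 ≡ 1 and 29 ≡ 1 (mod 4), so (5/29) = +(29/5).
Reduce top mod 5: now compute (4/5).
Pull out 2^2: since 5 ≡ 5 (mod 8), (2/5) = -1, so (2/5)^2 = +1.
Reached (1/5) = 1. Collecting the sign flips along the way, the symbol is +1.

1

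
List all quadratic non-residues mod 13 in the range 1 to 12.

Square k = 1,…,6 (k and 13−k give the same square):
1²=1, 2²=4, 3²=9, 4²≡3, 5²≡12, 6²≡10 (mod 13).
The residues are {1, 3, 4, 9, 10, 12}; the non-residues are the remaining 6 nonzero classes.

2 5 6 7 8 11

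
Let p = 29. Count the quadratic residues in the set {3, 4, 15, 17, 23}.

2

(3/29) = -1 → non-residue.
(4/29) = +1 → QR.
(15/29) = -1 → non-residue.
(17/29) = -1 → non-residue.
(23/29) = +1 → QR.
Total quadratic residues among the 5: 2.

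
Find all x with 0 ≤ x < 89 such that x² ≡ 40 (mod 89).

29, 60

89 ≡ 1 (mod 4), so we find a root by search.
Trying successive values, 29² = 841 ≡ 40 (mod 89). The other root is 89 − 29 = 60.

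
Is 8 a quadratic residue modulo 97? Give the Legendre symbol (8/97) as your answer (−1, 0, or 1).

Euler's criterion: (8/97) ≡ 8^48 (mod 97).
8^2 ≡ 64 (mod 97)
8^4 ≡ 22 (mod 97)
8^8 ≡ 96 (mod 97)
8^16 ≡ 1 (mod 97)
8^32 ≡ 1 (mod 97)
8^48 = 8^(32+16) ≡ 1 (mod 97).
Result is 1, so (8/97) = 1.

1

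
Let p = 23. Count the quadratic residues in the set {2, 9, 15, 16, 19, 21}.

3

(2/23) = +1 → QR.
(9/23) = +1 → QR.
(15/23) = -1 → non-residue.
(16/23) = +1 → QR.
(19/23) = -1 → non-residue.
(21/23) = -1 → non-residue.
Total quadratic residues among the 6: 3.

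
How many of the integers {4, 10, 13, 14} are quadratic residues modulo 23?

2

(4/23) = +1 → QR.
(10/23) = -1 → non-residue.
(13/23) = +1 → QR.
(14/23) = -1 → non-residue.
Total quadratic residues among the 4: 2.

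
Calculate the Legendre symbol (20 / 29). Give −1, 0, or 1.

1

Pull out 2^2: since 29 ≡ 5 (mod 8), (2/29) = -1, so (2/29)^2 = +1.
Reciprocity: 5 ≡ 1 and 29 ≡ 1 (mod 4), so (5/29) = +(29/5).
Reduce top mod 5: now compute (4/5).
Pull out 2^2: since 5 ≡ 5 (mod 8), (2/5) = -1, so (2/5)^2 = +1.
Reached (1/5) = 1. Collecting the sign flips along the way, the symbol is +1.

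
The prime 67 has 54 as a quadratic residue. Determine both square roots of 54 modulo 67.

11, 56

Since 67 ≡ 3 (mod 4), a square root of 54 is 54^((67+1)/4) = 54^17 mod 67.
Repeated squaring: 54^2≡35, 54^4≡19, 54^8≡26, 54^16≡6 (mod 67).
54^17 = 54^(16+1) ≡ 56 (mod 67).
Check: 56² = 3136 ≡ 54 (mod 67). The two roots are 11 and 56.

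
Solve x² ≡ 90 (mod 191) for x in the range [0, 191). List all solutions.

89, 102

Since 191 ≡ 3 (mod 4), a square root of 90 is 90^((191+1)/4) = 90^48 mod 191.
Repeated squaring: 90^2≡78, 90^4≡163, 90^8≡20, 90^16≡18, 90^32≡133 (mod 191).
90^48 = 90^(32+16) ≡ 102 (mod 191).
Check: 102² = 10404 ≡ 90 (mod 191). The two roots are 89 and 102.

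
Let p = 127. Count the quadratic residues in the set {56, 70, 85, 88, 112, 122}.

3

(56/127) = -1 → non-residue.
(70/127) = +1 → QR.
(85/127) = -1 → non-residue.
(88/127) = +1 → QR.
(112/127) = -1 → non-residue.
(122/127) = +1 → QR.
Total quadratic residues among the 6: 3.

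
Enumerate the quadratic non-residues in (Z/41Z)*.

Square k = 1,…,20 (k and 41−k give the same square):
1²=1, 2²=4, 3²=9, 4²=16, 5²=25, 6²=36, 7²≡8, 8²≡23, 9²≡40, 10²≡18, 11²≡39, 12²≡21, 13²≡5, 14²≡32, 15²≡20, 16²≡10, 17²≡2, 18²≡37, 19²≡33, 20²≡31 (mod 41).
The residues are {1, 2, 4, 5, 8, 9, 10, 16, 18, 20, 21, 23, 25, 31, 32, 33, 36, 37, 39, 40}; the non-residues are the remaining 20 nonzero classes.

3, 6, 7, 11, 12, 13, 14, 15, 17, 19, 22, 24, 26, 27, 28, 29, 30, 34, 35, 38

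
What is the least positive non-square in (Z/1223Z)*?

5

(2/1223) = +1, so 2 is a residue.
(3/1223) = +1, so 3 is a residue.
(4/1223) = +1, so 4 is a residue.
(5/1223) = −1, so 5 is the smallest positive non-residue mod 1223.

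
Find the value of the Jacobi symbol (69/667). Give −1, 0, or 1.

0

Reciprocity: 69 ≡ 1 and 667 ≡ 3 (mod 4), so (69/667) = +(667/69).
Reduce top mod 69: now compute (46/69).
Pull out 2: since 69 ≡ 5 (mod 8), (2/69) = -1.
Reciprocity: 23 ≡ 3 and 69 ≡ 1 (mod 4), so (23/69) = +(69/23).
Reduce top mod 23: now compute (0/23).
Top reduces to 0: gcd > 1, so the symbol is 0.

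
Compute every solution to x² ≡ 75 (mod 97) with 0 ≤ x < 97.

97 ≡ 1 (mod 4), so we find a root by search.
Trying successive values, 47² = 2209 ≡ 75 (mod 97). The other root is 97 − 47 = 50.

47, 50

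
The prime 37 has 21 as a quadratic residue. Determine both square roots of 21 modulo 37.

37 ≡ 1 (mod 4), so we find a root by search.
Trying successive values, 13² = 169 ≡ 21 (mod 37). The other root is 37 − 13 = 24.

13, 24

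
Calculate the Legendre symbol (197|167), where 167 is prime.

First reduce: 197 ≡ 30 (mod 167).
Pull out 2: since 167 ≡ 7 (mod 8), (2/167) = +1.
Reciprocity: 15 ≡ 3 and 167 ≡ 3 (mod 4), so (15/167) = −(167/15).
Reduce top mod 15: now compute (2/15).
Pull out 2: since 15 ≡ 7 (mod 8), (2/15) = +1.
Reached (1/15) = 1. Collecting the sign flips along the way, the symbol is -1.

-1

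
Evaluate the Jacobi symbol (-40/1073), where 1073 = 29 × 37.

-1

First reduce: -40 ≡ 1033 (mod 1073).
Reciprocity: 1033 ≡ 1 and 1073 ≡ 1 (mod 4), so (1033/1073) = +(1073/1033).
Reduce top mod 1033: now compute (40/1033).
Pull out 2^3: since 1033 ≡ 1 (mod 8), (2/1033) = +1, so (2/1033)^3 = +1.
Reciprocity: 5 ≡ 1 and 1033 ≡ 1 (mod 4), so (5/1033) = +(1033/5).
Reduce top mod 5: now compute (3/5).
Reciprocity: 3 ≡ 3 and 5 ≡ 1 (mod 4), so (3/5) = +(5/3).
Reduce top mod 3: now compute (2/3).
Pull out 2: since 3 ≡ 3 (mod 8), (2/3) = -1.
Reached (1/3) = 1. Collecting the sign flips along the way, the symbol is -1.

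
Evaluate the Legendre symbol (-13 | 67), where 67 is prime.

1

First reduce: -13 ≡ 54 (mod 67).
Pull out 2: since 67 ≡ 3 (mod 8), (2/67) = -1.
Reciprocity: 27 ≡ 3 and 67 ≡ 3 (mod 4), so (27/67) = −(67/27).
Reduce top mod 27: now compute (13/27).
Reciprocity: 13 ≡ 1 and 27 ≡ 3 (mod 4), so (13/27) = +(27/13).
Reduce top mod 13: now compute (1/13).
Reached (1/13) = 1. Collecting the sign flips along the way, the symbol is +1.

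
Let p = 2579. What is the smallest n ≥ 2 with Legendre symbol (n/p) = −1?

2

(2/2579) = −1, so 2 is the smallest positive non-residue mod 2579.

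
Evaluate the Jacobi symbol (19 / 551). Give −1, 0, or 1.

0

Reciprocity: 19 ≡ 3 and 551 ≡ 3 (mod 4), so (19/551) = −(551/19).
Reduce top mod 19: now compute (0/19).
Top reduces to 0: gcd > 1, so the symbol is 0.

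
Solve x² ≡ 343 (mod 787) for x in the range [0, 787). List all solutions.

52, 735

Since 787 ≡ 3 (mod 4), a square root of 343 is 343^((787+1)/4) = 343^197 mod 787.
Repeated squaring: 343^2≡386, 343^4≡253, 343^8≡262, 343^16≡175, 343^32≡719, 343^64≡689, 343^128≡160 (mod 787).
343^197 = 343^(128+64+4+1) ≡ 735 (mod 787).
Check: 735² = 540225 ≡ 343 (mod 787). The two roots are 52 and 735.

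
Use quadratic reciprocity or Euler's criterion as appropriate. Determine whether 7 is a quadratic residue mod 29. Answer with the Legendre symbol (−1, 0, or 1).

1

Reciprocity: 7 ≡ 3 and 29 ≡ 1 (mod 4), so (7/29) = +(29/7).
Reduce top mod 7: now compute (1/7).
Reached (1/7) = 1. Collecting the sign flips along the way, the symbol is +1.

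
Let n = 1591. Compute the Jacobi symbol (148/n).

0

Pull out 2^2: since 1591 ≡ 7 (mod 8), (2/1591) = +1, so (2/1591)^2 = +1.
Reciprocity: 37 ≡ 1 and 1591 ≡ 3 (mod 4), so (37/1591) = +(1591/37).
Reduce top mod 37: now compute (0/37).
Top reduces to 0: gcd > 1, so the symbol is 0.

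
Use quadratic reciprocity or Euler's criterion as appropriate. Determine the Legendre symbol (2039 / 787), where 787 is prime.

Euler's criterion: (2039/787) ≡ 465^393 (mod 787).
465^2 ≡ 587 (mod 787)
465^4 ≡ 650 (mod 787)
465^8 ≡ 668 (mod 787)
465^16 ≡ 782 (mod 787)
465^32 ≡ 25 (mod 787)
465^64 ≡ 625 (mod 787)
465^128 ≡ 273 (mod 787)
465^256 ≡ 551 (mod 787)
465^393 = 465^(256+128+8+1) ≡ 1 (mod 787).
Result is 1, so (2039/787) = 1.

1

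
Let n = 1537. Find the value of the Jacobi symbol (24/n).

1

Pull out 2^3: since 1537 ≡ 1 (mod 8), (2/1537) = +1, so (2/1537)^3 = +1.
Reciprocity: 3 ≡ 3 and 1537 ≡ 1 (mod 4), so (3/1537) = +(1537/3).
Reduce top mod 3: now compute (1/3).
Reached (1/3) = 1. Collecting the sign flips along the way, the symbol is +1.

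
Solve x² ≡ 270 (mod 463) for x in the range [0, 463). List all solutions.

70, 393

Since 463 ≡ 3 (mod 4), a square root of 270 is 270^((463+1)/4) = 270^116 mod 463.
Repeated squaring: 270^2≡209, 270^4≡159, 270^8≡279, 270^16≡57, 270^32≡8, 270^64≡64 (mod 463).
270^116 = 270^(64+32+16+4) ≡ 70 (mod 463).
Check: 70² = 4900 ≡ 270 (mod 463). The two roots are 70 and 393.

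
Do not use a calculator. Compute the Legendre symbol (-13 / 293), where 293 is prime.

-1

Euler's criterion: (-13/293) ≡ 280^146 (mod 293).
280^2 ≡ 169 (mod 293)
280^4 ≡ 140 (mod 293)
280^8 ≡ 262 (mod 293)
280^16 ≡ 82 (mod 293)
280^32 ≡ 278 (mod 293)
280^64 ≡ 225 (mod 293)
280^128 ≡ 229 (mod 293)
280^146 = 280^(128+16+2) ≡ 292 (mod 293).
Result is 292 ≡ −1, so (-13/293) = −1.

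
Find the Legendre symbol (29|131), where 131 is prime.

Euler's criterion: (29/131) ≡ 29^65 (mod 131).
29^2 ≡ 55 (mod 131)
29^4 ≡ 12 (mod 131)
29^8 ≡ 13 (mod 131)
29^16 ≡ 38 (mod 131)
29^32 ≡ 3 (mod 131)
29^64 ≡ 9 (mod 131)
29^65 = 29^(64+1) ≡ 130 (mod 131).
Result is 130 ≡ −1, so (29/131) = −1.

-1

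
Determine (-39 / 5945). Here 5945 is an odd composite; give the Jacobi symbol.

First reduce: -39 ≡ 5906 (mod 5945).
Pull out 2: since 5945 ≡ 1 (mod 8), (2/5945) = +1.
Reciprocity: 2953 ≡ 1 and 5945 ≡ 1 (mod 4), so (2953/5945) = +(5945/2953).
Reduce top mod 2953: now compute (39/2953).
Reciprocity: 39 ≡ 3 and 2953 ≡ 1 (mod 4), so (39/2953) = +(2953/39).
Reduce top mod 39: now compute (28/39).
Pull out 2^2: since 39 ≡ 7 (mod 8), (2/39) = +1, so (2/39)^2 = +1.
Reciprocity: 7 ≡ 3 and 39 ≡ 3 (mod 4), so (7/39) = −(39/7).
Reduce top mod 7: now compute (4/7).
Pull out 2^2: since 7 ≡ 7 (mod 8), (2/7) = +1, so (2/7)^2 = +1.
Reached (1/7) = 1. Collecting the sign flips along the way, the symbol is -1.

-1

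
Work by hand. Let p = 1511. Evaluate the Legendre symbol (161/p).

Reciprocity: 161 ≡ 1 and 1511 ≡ 3 (mod 4), so (161/1511) = +(1511/161).
Reduce top mod 161: now compute (62/161).
Pull out 2: since 161 ≡ 1 (mod 8), (2/161) = +1.
Reciprocity: 31 ≡ 3 and 161 ≡ 1 (mod 4), so (31/161) = +(161/31).
Reduce top mod 31: now compute (6/31).
Pull out 2: since 31 ≡ 7 (mod 8), (2/31) = +1.
Reciprocity: 3 ≡ 3 and 31 ≡ 3 (mod 4), so (3/31) = −(31/3).
Reduce top mod 3: now compute (1/3).
Reached (1/3) = 1. Collecting the sign flips along the way, the symbol is -1.

-1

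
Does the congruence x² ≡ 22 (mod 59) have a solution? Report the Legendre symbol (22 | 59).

Euler's criterion: (22/59) ≡ 22^29 (mod 59).
22^2 ≡ 12 (mod 59)
22^4 ≡ 26 (mod 59)
22^8 ≡ 27 (mod 59)
22^16 ≡ 21 (mod 59)
22^29 = 22^(16+8+4+1) ≡ 1 (mod 59).
Result is 1, so (22/59) = 1.

1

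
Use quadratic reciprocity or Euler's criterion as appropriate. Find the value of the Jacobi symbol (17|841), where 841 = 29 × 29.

1

Reciprocity: 17 ≡ 1 and 841 ≡ 1 (mod 4), so (17/841) = +(841/17).
Reduce top mod 17: now compute (8/17).
Pull out 2^3: since 17 ≡ 1 (mod 8), (2/17) = +1, so (2/17)^3 = +1.
Reached (1/17) = 1. Collecting the sign flips along the way, the symbol is +1.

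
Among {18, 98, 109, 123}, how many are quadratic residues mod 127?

(18/127) = +1 → QR.
(98/127) = +1 → QR.
(109/127) = -1 → non-residue.
(123/127) = -1 → non-residue.
Total quadratic residues among the 4: 2.

2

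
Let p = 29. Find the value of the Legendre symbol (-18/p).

-1

First reduce: -18 ≡ 11 (mod 29).
Reciprocity: 11 ≡ 3 and 29 ≡ 1 (mod 4), so (11/29) = +(29/11).
Reduce top mod 11: now compute (7/11).
Reciprocity: 7 ≡ 3 and 11 ≡ 3 (mod 4), so (7/11) = −(11/7).
Reduce top mod 7: now compute (4/7).
Pull out 2^2: since 7 ≡ 7 (mod 8), (2/7) = +1, so (2/7)^2 = +1.
Reached (1/7) = 1. Collecting the sign flips along the way, the symbol is -1.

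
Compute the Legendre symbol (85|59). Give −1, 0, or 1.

1

First reduce: 85 ≡ 26 (mod 59).
Pull out 2: since 59 ≡ 3 (mod 8), (2/59) = -1.
Reciprocity: 13 ≡ 1 and 59 ≡ 3 (mod 4), so (13/59) = +(59/13).
Reduce top mod 13: now compute (7/13).
Reciprocity: 7 ≡ 3 and 13 ≡ 1 (mod 4), so (7/13) = +(13/7).
Reduce top mod 7: now compute (6/7).
Pull out 2: since 7 ≡ 7 (mod 8), (2/7) = +1.
Reciprocity: 3 ≡ 3 and 7 ≡ 3 (mod 4), so (3/7) = −(7/3).
Reduce top mod 3: now compute (1/3).
Reached (1/3) = 1. Collecting the sign flips along the way, the symbol is +1.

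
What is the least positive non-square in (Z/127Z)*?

3

(2/127) = +1, so 2 is a residue.
(3/127) = −1, so 3 is the smallest positive non-residue mod 127.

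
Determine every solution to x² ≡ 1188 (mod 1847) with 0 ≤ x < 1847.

429, 1418

Since 1847 ≡ 3 (mod 4), a square root of 1188 is 1188^((1847+1)/4) = 1188^462 mod 1847.
Repeated squaring: 1188^2≡236, 1188^4≡286, 1188^8≡528, 1188^16≡1734, 1188^32≡1687, 1188^64≡1589, 1188^128≡72, 1188^256≡1490 (mod 1847).
1188^462 = 1188^(256+128+64+8+4+2) ≡ 429 (mod 1847).
Check: 429² = 184041 ≡ 1188 (mod 1847). The two roots are 429 and 1418.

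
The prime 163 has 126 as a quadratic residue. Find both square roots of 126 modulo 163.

Since 163 ≡ 3 (mod 4), a square root of 126 is 126^((163+1)/4) = 126^41 mod 163.
Repeated squaring: 126^2≡65, 126^4≡150, 126^8≡6, 126^16≡36, 126^32≡155 (mod 163).
126^41 = 126^(32+8+1) ≡ 146 (mod 163).
Check: 146² = 21316 ≡ 126 (mod 163). The two roots are 17 and 146.

17, 146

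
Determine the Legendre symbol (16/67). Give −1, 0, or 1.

Euler's criterion: (16/67) ≡ 16^33 (mod 67).
16^2 ≡ 55 (mod 67)
16^4 ≡ 10 (mod 67)
16^8 ≡ 33 (mod 67)
16^16 ≡ 17 (mod 67)
16^32 ≡ 21 (mod 67)
16^33 = 16^(32+1) ≡ 1 (mod 67).
Result is 1, so (16/67) = 1.

1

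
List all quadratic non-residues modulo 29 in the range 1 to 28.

2, 3, 8, 10, 11, 12, 14, 15, 17, 18, 19, 21, 26, 27

Square k = 1,…,14 (k and 29−k give the same square):
1²=1, 2²=4, 3²=9, 4²=16, 5²=25, 6²≡7, 7²≡20, 8²≡6, 9²≡23, 10²≡13, 11²≡5, 12²≡28, 13²≡24, 14²≡22 (mod 29).
The residues are {1, 4, 5, 6, 7, 9, 13, 16, 20, 22, 23, 24, 25, 28}; the non-residues are the remaining 14 nonzero classes.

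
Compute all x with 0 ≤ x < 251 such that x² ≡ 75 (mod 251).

122, 129

Since 251 ≡ 3 (mod 4), a square root of 75 is 75^((251+1)/4) = 75^63 mod 251.
Repeated squaring: 75^2≡103, 75^4≡67, 75^8≡222, 75^16≡88, 75^32≡214 (mod 251).
75^63 = 75^(32+16+8+4+2+1) ≡ 122 (mod 251).
Check: 122² = 14884 ≡ 75 (mod 251). The two roots are 122 and 129.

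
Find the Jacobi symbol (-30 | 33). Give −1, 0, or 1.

0

First reduce: -30 ≡ 3 (mod 33).
Reciprocity: 3 ≡ 3 and 33 ≡ 1 (mod 4), so (3/33) = +(33/3).
Reduce top mod 3: now compute (0/3).
Top reduces to 0: gcd > 1, so the symbol is 0.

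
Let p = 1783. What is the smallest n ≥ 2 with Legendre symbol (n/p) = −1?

(2/1783) = +1, so 2 is a residue.
(3/1783) = −1, so 3 is the smallest positive non-residue mod 1783.

3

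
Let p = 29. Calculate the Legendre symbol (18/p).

-1

Pull out 2: since 29 ≡ 5 (mod 8), (2/29) = -1.
Reciprocity: 9 ≡ 1 and 29 ≡ 1 (mod 4), so (9/29) = +(29/9).
Reduce top mod 9: now compute (2/9).
Pull out 2: since 9 ≡ 1 (mod 8), (2/9) = +1.
Reached (1/9) = 1. Collecting the sign flips along the way, the symbol is -1.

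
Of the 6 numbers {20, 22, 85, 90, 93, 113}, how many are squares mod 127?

2

(20/127) = -1 → non-residue.
(22/127) = +1 → QR.
(85/127) = -1 → non-residue.
(90/127) = -1 → non-residue.
(93/127) = -1 → non-residue.
(113/127) = +1 → QR.
Total quadratic residues among the 6: 2.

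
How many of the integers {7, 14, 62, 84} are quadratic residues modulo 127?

2

(7/127) = -1 → non-residue.
(14/127) = -1 → non-residue.
(62/127) = +1 → QR.
(84/127) = +1 → QR.
Total quadratic residues among the 4: 2.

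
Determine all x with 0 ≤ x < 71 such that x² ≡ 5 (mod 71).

Since 71 ≡ 3 (mod 4), a square root of 5 is 5^((71+1)/4) = 5^18 mod 71.
Repeated squaring: 5^2≡25, 5^4≡57, 5^8≡54, 5^16≡5 (mod 71).
5^18 = 5^(16+2) ≡ 54 (mod 71).
Check: 54² = 2916 ≡ 5 (mod 71). The two roots are 17 and 54.

17, 54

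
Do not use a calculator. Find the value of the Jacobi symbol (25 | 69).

Reciprocity: 25 ≡ 1 and 69 ≡ 1 (mod 4), so (25/69) = +(69/25).
Reduce top mod 25: now compute (19/25).
Reciprocity: 19 ≡ 3 and 25 ≡ 1 (mod 4), so (19/25) = +(25/19).
Reduce top mod 19: now compute (6/19).
Pull out 2: since 19 ≡ 3 (mod 8), (2/19) = -1.
Reciprocity: 3 ≡ 3 and 19 ≡ 3 (mod 4), so (3/19) = −(19/3).
Reduce top mod 3: now compute (1/3).
Reached (1/3) = 1. Collecting the sign flips along the way, the symbol is +1.

1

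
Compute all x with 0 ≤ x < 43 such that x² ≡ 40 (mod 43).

Since 43 ≡ 3 (mod 4), a square root of 40 is 40^((43+1)/4) = 40^11 mod 43.
Repeated squaring: 40^2≡9, 40^4≡38, 40^8≡25 (mod 43).
40^11 = 40^(8+2+1) ≡ 13 (mod 43).
Check: 13² = 169 ≡ 40 (mod 43). The two roots are 13 and 30.

13, 30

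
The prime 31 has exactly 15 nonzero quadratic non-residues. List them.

3, 6, 11, 12, 13, 15, 17, 21, 22, 23, 24, 26, 27, 29, 30

Square k = 1,…,15 (k and 31−k give the same square):
1²=1, 2²=4, 3²=9, 4²=16, 5²=25, 6²≡5, 7²≡18, 8²≡2, 9²≡19, 10²≡7, 11²≡28, 12²≡20, 13²≡14, 14²≡10, 15²≡8 (mod 31).
The residues are {1, 2, 4, 5, 7, 8, 9, 10, 14, 16, 18, 19, 20, 25, 28}; the non-residues are the remaining 15 nonzero classes.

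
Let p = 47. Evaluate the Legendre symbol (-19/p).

First reduce: -19 ≡ 28 (mod 47).
Pull out 2^2: since 47 ≡ 7 (mod 8), (2/47) = +1, so (2/47)^2 = +1.
Reciprocity: 7 ≡ 3 and 47 ≡ 3 (mod 4), so (7/47) = −(47/7).
Reduce top mod 7: now compute (5/7).
Reciprocity: 5 ≡ 1 and 7 ≡ 3 (mod 4), so (5/7) = +(7/5).
Reduce top mod 5: now compute (2/5).
Pull out 2: since 5 ≡ 5 (mod 8), (2/5) = -1.
Reached (1/5) = 1. Collecting the sign flips along the way, the symbol is +1.

1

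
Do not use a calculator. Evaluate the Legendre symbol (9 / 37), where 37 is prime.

Reciprocity: 9 ≡ 1 and 37 ≡ 1 (mod 4), so (9/37) = +(37/9).
Reduce top mod 9: now compute (1/9).
Reached (1/9) = 1. Collecting the sign flips along the way, the symbol is +1.

1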